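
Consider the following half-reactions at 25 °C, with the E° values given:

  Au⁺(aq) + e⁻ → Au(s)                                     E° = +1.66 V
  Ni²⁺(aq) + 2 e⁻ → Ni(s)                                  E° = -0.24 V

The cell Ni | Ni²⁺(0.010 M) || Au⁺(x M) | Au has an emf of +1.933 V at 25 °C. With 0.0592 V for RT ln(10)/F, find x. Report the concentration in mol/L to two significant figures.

Au⁺/Au is the cathode, Ni²⁺/Ni the anode: E°cell = +1.90 V, n = 2.
Overall reaction: 2 Au⁺(aq) + Ni(s) → 2 Au(s) + Ni²⁺(aq); Q = [Ni²⁺]^1/[Au⁺]^2.
From E = E° − (0.0592/n) log Q: log Q = (E° − E)·n/0.0592 = (+1.90 − (+1.933))·2/0.0592 = -1.1149.
So 2·log[Au⁺] = 1·log(0.01) − log Q = -2.0000 − (-1.1149) = -0.8851; log[Au⁺] = -0.8851 / 2 = -0.4425; [Au⁺] = 10^(-0.4425) ≈ 0.36 M.

0.36 M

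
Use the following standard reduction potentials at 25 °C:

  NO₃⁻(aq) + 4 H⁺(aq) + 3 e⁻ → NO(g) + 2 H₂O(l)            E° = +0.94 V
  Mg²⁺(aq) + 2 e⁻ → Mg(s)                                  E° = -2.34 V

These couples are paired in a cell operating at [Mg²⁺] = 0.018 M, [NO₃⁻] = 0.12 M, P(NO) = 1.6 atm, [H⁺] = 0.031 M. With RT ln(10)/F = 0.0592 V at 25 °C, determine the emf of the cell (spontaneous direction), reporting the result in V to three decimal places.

NO₃⁻/NO is the cathode (higher E°), Mg²⁺/Mg the anode: E°cell = +0.94 − (-2.34) = +3.28 V, n = 6.
Overall: 2 NO₃⁻(aq) + 8 H⁺(aq) + 3 Mg(s) → 2 NO(g) + 4 H₂O(l) + 3 Mg²⁺(aq)
Q = P(NO)^2·[Mg²⁺]^3 / ([NO₃⁻]^2·[H⁺]^8); log Q = 9.085.
E = E° − (0.0592/n) log Q = +3.28 − (0.0592/6)(9.085) = +3.190 V.

+3.190 V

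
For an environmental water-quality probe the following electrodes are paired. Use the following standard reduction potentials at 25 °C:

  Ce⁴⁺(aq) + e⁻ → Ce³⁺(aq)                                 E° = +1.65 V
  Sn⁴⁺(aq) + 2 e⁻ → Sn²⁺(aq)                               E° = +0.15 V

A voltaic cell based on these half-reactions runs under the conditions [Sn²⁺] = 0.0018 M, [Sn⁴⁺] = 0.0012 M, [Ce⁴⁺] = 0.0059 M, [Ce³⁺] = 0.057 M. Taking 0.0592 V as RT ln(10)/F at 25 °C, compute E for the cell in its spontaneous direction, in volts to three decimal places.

+1.447 V

Ce⁴⁺/Ce³⁺ is the cathode (higher E°), Sn⁴⁺/Sn²⁺ the anode: E°cell = +1.65 − (+0.15) = +1.50 V, n = 2.
Overall: 2 Ce⁴⁺(aq) + Sn²⁺(aq) → 2 Ce³⁺(aq) + Sn⁴⁺(aq)
Q = [Ce³⁺]^2·[Sn⁴⁺] / ([Ce⁴⁺]^2·[Sn²⁺]); log Q = 1.794.
E = E° − (0.0592/n) log Q = +1.50 − (0.0592/2)(1.794) = +1.447 V.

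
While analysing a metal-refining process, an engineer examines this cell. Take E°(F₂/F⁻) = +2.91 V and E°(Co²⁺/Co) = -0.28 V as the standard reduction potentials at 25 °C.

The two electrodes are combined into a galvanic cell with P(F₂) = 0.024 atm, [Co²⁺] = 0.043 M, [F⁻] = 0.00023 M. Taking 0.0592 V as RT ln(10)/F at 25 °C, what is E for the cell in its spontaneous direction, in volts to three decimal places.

F₂/F⁻ is the cathode (higher E°), Co²⁺/Co the anode: E°cell = +2.91 − (-0.28) = +3.19 V, n = 2.
Overall: F₂(g) + Co(s) → 2 F⁻(aq) + Co²⁺(aq)
Q = [F⁻]^2·[Co²⁺] / (P(F₂)); log Q = -7.023.
E = E° − (0.0592/n) log Q = +3.19 − (0.0592/2)(-7.023) = +3.398 V.

+3.398 V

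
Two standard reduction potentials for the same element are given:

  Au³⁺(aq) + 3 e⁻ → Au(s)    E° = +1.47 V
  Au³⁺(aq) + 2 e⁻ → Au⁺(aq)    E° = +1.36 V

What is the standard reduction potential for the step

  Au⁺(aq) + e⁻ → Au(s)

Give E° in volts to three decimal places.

Sequential free energies add, so n₃E°₃ = n₁E°₁ + n₂E°₂.
With n₃ = 3, and the known step contributing 2×(+1.36) V, the unknown satisfies 1·E° = 3×(+1.47) − 2×(+1.36) = +1.690.
E° = +1.690 / 1 = +1.690 V.

+1.690 V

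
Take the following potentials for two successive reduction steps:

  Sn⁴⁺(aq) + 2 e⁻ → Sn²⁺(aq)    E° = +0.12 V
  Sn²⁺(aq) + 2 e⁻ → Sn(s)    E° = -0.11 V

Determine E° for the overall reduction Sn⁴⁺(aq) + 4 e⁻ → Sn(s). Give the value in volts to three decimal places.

Since ΔG° = −nFE° is additive over sequential reductions, n₃E°₃ = n₁E°₁ + n₂E°₂.
E°₃ = (2×+0.12 + 2×-0.11) / 4 = (+0.020) / 4 = +0.005 V.

+0.005 V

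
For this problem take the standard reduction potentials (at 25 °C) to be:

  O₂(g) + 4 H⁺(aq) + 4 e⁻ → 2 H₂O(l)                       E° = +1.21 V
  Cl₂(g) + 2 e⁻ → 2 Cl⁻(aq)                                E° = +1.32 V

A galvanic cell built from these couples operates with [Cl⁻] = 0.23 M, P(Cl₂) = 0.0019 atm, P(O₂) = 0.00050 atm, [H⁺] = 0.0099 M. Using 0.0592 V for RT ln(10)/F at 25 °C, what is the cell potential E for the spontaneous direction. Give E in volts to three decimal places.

Cl₂/Cl⁻ is the cathode (higher E°), O₂/H₂O the anode: E°cell = +1.32 − (+1.21) = +0.11 V, n = 4.
Overall: 2 Cl₂(g) + 2 H₂O(l) → 4 Cl⁻(aq) + O₂(g) + 4 H⁺(aq)
Q = [Cl⁻]^4·P(O₂)·[H⁺]^4 / (P(Cl₂)^2); log Q = -8.429.
E = E° − (0.0592/n) log Q = +0.11 − (0.0592/4)(-8.429) = +0.235 V.

+0.235 V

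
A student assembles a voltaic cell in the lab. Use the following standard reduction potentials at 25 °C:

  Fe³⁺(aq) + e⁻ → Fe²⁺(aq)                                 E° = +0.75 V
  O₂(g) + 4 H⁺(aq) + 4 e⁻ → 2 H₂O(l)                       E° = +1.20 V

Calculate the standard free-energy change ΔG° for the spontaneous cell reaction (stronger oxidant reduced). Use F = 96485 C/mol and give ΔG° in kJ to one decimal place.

O₂/H₂O (E° = +1.20 V) is the cathode; Fe³⁺/Fe²⁺ (E° = +0.75 V) is the anode, so E°cell = +0.45 V.
Balancing electrons gives n = 4 (lcm of 4 and 1).
ΔG° = −nFE° = −(4)(96485)(+0.45) = -173,673 J = -173.7 kJ.

-173.7 kJ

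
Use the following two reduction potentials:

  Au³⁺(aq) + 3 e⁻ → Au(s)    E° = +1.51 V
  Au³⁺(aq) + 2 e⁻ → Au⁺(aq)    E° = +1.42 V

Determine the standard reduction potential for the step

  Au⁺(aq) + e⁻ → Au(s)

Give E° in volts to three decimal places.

Sequential free energies add, so n₃E°₃ = n₁E°₁ + n₂E°₂.
With n₃ = 3, and the known step contributing 2×(+1.42) V, the unknown satisfies 1·E° = 3×(+1.51) − 2×(+1.42) = +1.690.
E° = +1.690 / 1 = +1.690 V.

+1.690 V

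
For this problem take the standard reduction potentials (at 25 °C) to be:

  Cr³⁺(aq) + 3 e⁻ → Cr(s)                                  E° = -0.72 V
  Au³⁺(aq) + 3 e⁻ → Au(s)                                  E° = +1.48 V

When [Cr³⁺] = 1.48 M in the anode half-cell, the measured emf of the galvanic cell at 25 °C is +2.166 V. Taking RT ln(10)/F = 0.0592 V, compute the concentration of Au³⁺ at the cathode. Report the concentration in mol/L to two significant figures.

Au³⁺/Au is the cathode, Cr³⁺/Cr the anode: E°cell = +2.20 V, n = 3.
Overall reaction: Au³⁺(aq) + Cr(s) → Au(s) + Cr³⁺(aq); Q = [Cr³⁺]^1/[Au³⁺]^1.
From E = E° − (0.0592/n) log Q: log Q = (E° − E)·n/0.0592 = (+2.20 − (+2.166))·3/0.0592 = 1.7230.
So 1·log[Au³⁺] = 1·log(1.48) − log Q = 0.1703 − (1.7230) = -1.5527; [Au³⁺] = 10^(-1.5527) ≈ 0.028 M.

0.028 M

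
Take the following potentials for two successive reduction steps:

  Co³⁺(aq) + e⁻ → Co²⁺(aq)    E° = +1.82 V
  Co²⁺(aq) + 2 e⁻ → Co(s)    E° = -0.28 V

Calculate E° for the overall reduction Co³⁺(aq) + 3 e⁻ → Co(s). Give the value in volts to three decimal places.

+0.420 V

Since ΔG° = −nFE° is additive over sequential reductions, n₃E°₃ = n₁E°₁ + n₂E°₂.
E°₃ = (1×+1.82 + 2×-0.28) / 3 = (+1.260) / 3 = +0.420 V.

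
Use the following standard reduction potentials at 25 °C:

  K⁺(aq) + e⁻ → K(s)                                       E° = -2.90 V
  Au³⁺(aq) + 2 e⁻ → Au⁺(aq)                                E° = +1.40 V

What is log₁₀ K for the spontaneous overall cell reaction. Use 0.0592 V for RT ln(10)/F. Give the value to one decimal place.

145.3

Cathode: Au³⁺/Au⁺; anode: K⁺/K. E°cell = +4.30 V, n = 2.
log K = nE°cell / 0.0592 = (2)(+4.30) / 0.0592 = 145.3.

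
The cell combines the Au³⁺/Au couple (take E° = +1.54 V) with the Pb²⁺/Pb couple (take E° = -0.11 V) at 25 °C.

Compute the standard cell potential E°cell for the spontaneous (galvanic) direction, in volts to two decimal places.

The Au³⁺/Au couple has the higher reduction potential, so it is the cathode; Pb²⁺/Pb is oxidised at the anode.
E°cell = E°(cathode) − E°(anode) = (+1.54) − (-0.11) = +1.65 V.

+1.65 V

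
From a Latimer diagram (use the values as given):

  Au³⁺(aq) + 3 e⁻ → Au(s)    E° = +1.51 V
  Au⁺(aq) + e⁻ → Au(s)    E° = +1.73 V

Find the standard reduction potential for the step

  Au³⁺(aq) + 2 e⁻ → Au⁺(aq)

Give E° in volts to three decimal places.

Sequential free energies add, so n₃E°₃ = n₁E°₁ + n₂E°₂.
With n₃ = 3, and the known step contributing 1×(+1.73) V, the unknown satisfies 2·E° = 3×(+1.51) − 1×(+1.73) = +2.800.
E° = +2.800 / 2 = +1.400 V.

+1.400 V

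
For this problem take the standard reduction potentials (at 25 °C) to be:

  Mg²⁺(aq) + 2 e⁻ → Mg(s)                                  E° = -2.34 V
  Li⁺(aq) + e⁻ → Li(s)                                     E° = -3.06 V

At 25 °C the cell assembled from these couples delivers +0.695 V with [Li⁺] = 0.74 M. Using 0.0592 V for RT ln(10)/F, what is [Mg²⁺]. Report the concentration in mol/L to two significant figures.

Mg²⁺/Mg is the cathode, Li⁺/Li the anode: E°cell = +0.72 V, n = 2.
Overall reaction: Mg²⁺(aq) + 2 Li(s) → Mg(s) + 2 Li⁺(aq); Q = [Li⁺]^2/[Mg²⁺]^1.
From E = E° − (0.0592/n) log Q: log Q = (E° − E)·n/0.0592 = (+0.72 − (+0.695))·2/0.0592 = 0.8446.
So 1·log[Mg²⁺] = 2·log(0.74) − log Q = -0.2615 − (0.8446) = -1.1061; [Mg²⁺] = 10^(-1.1061) ≈ 0.078 M.

0.078 M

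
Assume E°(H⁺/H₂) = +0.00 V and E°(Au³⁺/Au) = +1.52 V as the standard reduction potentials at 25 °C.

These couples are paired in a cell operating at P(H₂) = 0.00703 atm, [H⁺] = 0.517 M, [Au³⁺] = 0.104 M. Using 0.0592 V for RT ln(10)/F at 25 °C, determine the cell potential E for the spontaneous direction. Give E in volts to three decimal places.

+1.454 V

Au³⁺/Au is the cathode (higher E°), H⁺/H₂ the anode: E°cell = +1.52 − (+0.00) = +1.52 V, n = 6.
Overall: 2 Au³⁺(aq) + 3 H₂(g) → 2 Au(s) + 6 H⁺(aq)
Q = [H⁺]^6 / ([Au³⁺]^2·P(H₂)^3); log Q = 6.706.
E = E° − (0.0592/n) log Q = +1.52 − (0.0592/6)(6.706) = +1.454 V.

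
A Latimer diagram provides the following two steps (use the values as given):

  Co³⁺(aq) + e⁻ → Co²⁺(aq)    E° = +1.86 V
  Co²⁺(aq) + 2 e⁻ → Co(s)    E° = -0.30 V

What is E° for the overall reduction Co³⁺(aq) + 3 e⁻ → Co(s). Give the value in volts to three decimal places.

+0.420 V

Since ΔG° = −nFE° is additive over sequential reductions, n₃E°₃ = n₁E°₁ + n₂E°₂.
E°₃ = (1×+1.86 + 2×-0.30) / 3 = (+1.260) / 3 = +0.420 V.
E° values themselves are not directly additive — weighting by electron count is essential.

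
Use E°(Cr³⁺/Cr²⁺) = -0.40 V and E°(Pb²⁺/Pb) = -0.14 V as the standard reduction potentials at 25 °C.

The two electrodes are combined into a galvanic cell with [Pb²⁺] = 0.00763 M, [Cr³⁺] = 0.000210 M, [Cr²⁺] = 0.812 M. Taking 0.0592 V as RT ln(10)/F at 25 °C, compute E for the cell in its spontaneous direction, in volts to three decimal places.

Pb²⁺/Pb is the cathode (higher E°), Cr³⁺/Cr²⁺ the anode: E°cell = -0.14 − (-0.40) = +0.26 V, n = 2.
Overall: Pb²⁺(aq) + 2 Cr²⁺(aq) → Pb(s) + 2 Cr³⁺(aq)
Q = [Cr³⁺]^2 / ([Pb²⁺]·[Cr²⁺]^2); log Q = -5.057.
E = E° − (0.0592/n) log Q = +0.26 − (0.0592/2)(-5.057) = +0.410 V.

+0.410 V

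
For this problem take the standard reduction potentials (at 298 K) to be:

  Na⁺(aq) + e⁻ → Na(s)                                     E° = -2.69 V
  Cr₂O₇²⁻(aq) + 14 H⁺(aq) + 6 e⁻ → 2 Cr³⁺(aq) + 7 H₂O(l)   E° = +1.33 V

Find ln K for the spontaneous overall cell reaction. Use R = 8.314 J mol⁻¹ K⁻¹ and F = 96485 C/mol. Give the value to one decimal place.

Cathode: Cr₂O₇²⁻/Cr³⁺; anode: Na⁺/Na. E°cell = (+1.33) − (-2.69) = +4.02 V, with n = 6.
ΔG° = −nFE° = −RT ln K, so ln K = nFE°/(RT) = (6)(96485)(+4.02) / ((8.314)(298)) = 939.314.

939.3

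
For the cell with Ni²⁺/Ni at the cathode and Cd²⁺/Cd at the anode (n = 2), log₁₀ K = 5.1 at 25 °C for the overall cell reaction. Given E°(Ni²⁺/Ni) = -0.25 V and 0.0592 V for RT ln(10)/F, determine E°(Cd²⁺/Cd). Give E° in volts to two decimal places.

-0.40 V

E°cell = (0.0592/n)·log K = (0.0592/2)(5.1) = +0.151 V.
Since Ni²⁺/Ni is the cathode and Cd²⁺/Cd the anode, E°cell = E°(Ni²⁺/Ni) − E°(Cd²⁺/Cd).
So E°(Cd²⁺/Cd) = E°(Ni²⁺/Ni) − E°cell = (-0.25) − (+0.151) = -0.40 V.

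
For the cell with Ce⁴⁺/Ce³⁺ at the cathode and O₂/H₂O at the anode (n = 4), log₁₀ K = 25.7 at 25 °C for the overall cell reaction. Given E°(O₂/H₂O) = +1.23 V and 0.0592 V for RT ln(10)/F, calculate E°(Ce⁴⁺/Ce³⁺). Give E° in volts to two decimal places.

E°cell = (0.0592/n)·log K = (0.0592/4)(25.7) = +0.380 V.
Since Ce⁴⁺/Ce³⁺ is the cathode and O₂/H₂O the anode, E°cell = E°(Ce⁴⁺/Ce³⁺) − E°(O₂/H₂O).
So E°(Ce⁴⁺/Ce³⁺) = E°cell + E°(O₂/H₂O) = +0.380 + (+1.23) = +1.61 V.

+1.61 V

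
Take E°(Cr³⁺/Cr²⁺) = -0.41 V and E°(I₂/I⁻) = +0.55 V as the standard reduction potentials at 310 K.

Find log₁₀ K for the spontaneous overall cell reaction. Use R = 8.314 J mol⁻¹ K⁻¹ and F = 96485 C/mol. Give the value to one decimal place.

Cathode: I₂/I⁻; anode: Cr³⁺/Cr²⁺. E°cell = (+0.55) − (-0.41) = +0.96 V, with n = 2.
ΔG° = −nFE° = −RT ln K, so ln K = nFE°/(RT) = (2)(96485)(+0.96) / ((8.314)(310)) = 71.877.
log₁₀ K = 71.877 / ln 10 = 31.2.

31.2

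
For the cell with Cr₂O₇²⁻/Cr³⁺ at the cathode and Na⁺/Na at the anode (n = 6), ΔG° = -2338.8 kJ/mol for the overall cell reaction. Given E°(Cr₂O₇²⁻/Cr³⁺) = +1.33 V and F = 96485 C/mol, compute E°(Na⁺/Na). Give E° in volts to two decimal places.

E°cell = −ΔG°/(nF) = −(-2338.8×10³)/((6)(96485)) = +4.040 V.
Since Cr₂O₇²⁻/Cr³⁺ is the cathode and Na⁺/Na the anode, E°cell = E°(Cr₂O₇²⁻/Cr³⁺) − E°(Na⁺/Na).
So E°(Na⁺/Na) = E°(Cr₂O₇²⁻/Cr³⁺) − E°cell = (+1.33) − (+4.040) = -2.71 V.

-2.71 V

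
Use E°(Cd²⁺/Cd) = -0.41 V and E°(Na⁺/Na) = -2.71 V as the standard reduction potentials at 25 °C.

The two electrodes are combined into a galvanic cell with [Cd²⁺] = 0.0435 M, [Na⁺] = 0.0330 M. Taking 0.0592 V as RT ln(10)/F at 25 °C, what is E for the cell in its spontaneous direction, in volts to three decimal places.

Cd²⁺/Cd is the cathode (higher E°), Na⁺/Na the anode: E°cell = -0.41 − (-2.71) = +2.30 V, n = 2.
Overall: Cd²⁺(aq) + 2 Na(s) → Cd(s) + 2 Na⁺(aq)
Q = [Na⁺]^2 / ([Cd²⁺]); log Q = -1.601.
E = E° − (0.0592/n) log Q = +2.30 − (0.0592/2)(-1.601) = +2.347 V.

+2.347 V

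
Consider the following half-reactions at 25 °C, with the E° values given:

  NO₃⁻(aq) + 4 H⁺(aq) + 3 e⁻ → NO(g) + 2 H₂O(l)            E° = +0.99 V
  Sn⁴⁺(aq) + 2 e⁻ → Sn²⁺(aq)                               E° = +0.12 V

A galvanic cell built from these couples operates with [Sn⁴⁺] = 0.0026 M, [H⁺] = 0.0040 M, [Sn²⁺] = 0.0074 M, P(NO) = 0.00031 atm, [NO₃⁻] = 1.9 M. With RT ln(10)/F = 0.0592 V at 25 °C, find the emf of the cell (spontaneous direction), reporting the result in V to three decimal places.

NO₃⁻/NO is the cathode (higher E°), Sn⁴⁺/Sn²⁺ the anode: E°cell = +0.99 − (+0.12) = +0.87 V, n = 6.
Overall: 2 NO₃⁻(aq) + 8 H⁺(aq) + 3 Sn²⁺(aq) → 2 NO(g) + 4 H₂O(l) + 3 Sn⁴⁺(aq)
Q = P(NO)^2·[Sn⁴⁺]^3 / ([NO₃⁻]^2·[H⁺]^8·[Sn²⁺]^3); log Q = 10.246.
E = E° − (0.0592/n) log Q = +0.87 − (0.0592/6)(10.246) = +0.769 V.

+0.769 V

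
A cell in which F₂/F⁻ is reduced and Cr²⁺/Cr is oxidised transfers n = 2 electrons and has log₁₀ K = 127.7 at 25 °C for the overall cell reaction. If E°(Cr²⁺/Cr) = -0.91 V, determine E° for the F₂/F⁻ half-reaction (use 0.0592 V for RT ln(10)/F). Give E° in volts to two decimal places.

E°cell = (0.0592/n)·log K = (0.0592/2)(127.7) = +3.780 V.
Since F₂/F⁻ is the cathode and Cr²⁺/Cr the anode, E°cell = E°(F₂/F⁻) − E°(Cr²⁺/Cr).
So E°(F₂/F⁻) = E°cell + E°(Cr²⁺/Cr) = +3.780 + (-0.91) = +2.87 V.

+2.87 V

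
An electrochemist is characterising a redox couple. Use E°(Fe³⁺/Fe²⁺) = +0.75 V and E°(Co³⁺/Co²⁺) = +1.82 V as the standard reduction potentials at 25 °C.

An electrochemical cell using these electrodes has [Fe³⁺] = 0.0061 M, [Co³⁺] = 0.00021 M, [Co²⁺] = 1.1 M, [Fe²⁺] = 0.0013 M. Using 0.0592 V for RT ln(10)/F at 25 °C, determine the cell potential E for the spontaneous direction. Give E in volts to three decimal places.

Co³⁺/Co²⁺ is the cathode (higher E°), Fe³⁺/Fe²⁺ the anode: E°cell = +1.82 − (+0.75) = +1.07 V, n = 1.
Overall: Co³⁺(aq) + Fe²⁺(aq) → Co²⁺(aq) + Fe³⁺(aq)
Q = [Co²⁺]·[Fe³⁺] / ([Co³⁺]·[Fe²⁺]); log Q = 4.391.
E = E° − (0.0592/n) log Q = +1.07 − (0.0592/1)(4.391) = +0.810 V.

+0.810 V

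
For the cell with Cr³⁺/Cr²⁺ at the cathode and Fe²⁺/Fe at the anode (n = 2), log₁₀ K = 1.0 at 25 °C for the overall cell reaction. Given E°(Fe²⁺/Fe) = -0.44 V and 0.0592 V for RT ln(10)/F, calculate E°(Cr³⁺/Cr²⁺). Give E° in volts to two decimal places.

E°cell = (0.0592/n)·log K = (0.0592/2)(1.0) = +0.030 V.
Since Cr³⁺/Cr²⁺ is the cathode and Fe²⁺/Fe the anode, E°cell = E°(Cr³⁺/Cr²⁺) − E°(Fe²⁺/Fe).
So E°(Cr³⁺/Cr²⁺) = E°cell + E°(Fe²⁺/Fe) = +0.030 + (-0.44) = -0.41 V.

-0.41 V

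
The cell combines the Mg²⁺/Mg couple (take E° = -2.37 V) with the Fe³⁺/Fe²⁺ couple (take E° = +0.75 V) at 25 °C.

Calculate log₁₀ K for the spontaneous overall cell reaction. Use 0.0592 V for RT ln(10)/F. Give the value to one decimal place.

Cathode: Fe³⁺/Fe²⁺; anode: Mg²⁺/Mg. E°cell = +3.12 V, n = 2.
log K = nE°cell / 0.0592 = (2)(+3.12) / 0.0592 = 105.4.

105.4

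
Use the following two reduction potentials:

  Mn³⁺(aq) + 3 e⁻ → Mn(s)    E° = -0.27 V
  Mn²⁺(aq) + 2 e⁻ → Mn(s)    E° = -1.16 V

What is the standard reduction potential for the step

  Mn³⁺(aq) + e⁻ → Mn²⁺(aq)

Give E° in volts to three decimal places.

+1.510 V

Sequential free energies add, so n₃E°₃ = n₁E°₁ + n₂E°₂.
With n₃ = 3, and the known step contributing 2×(-1.16) V, the unknown satisfies 1·E° = 3×(-0.27) − 2×(-1.16) = +1.510.
E° = +1.510 / 1 = +1.510 V.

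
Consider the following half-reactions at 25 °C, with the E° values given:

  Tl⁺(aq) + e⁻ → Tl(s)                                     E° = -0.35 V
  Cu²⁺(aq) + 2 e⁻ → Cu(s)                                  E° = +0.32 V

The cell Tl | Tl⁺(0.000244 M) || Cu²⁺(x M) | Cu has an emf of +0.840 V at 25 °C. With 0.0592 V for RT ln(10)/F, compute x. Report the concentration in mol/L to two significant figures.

0.033 M

Cu²⁺/Cu is the cathode, Tl⁺/Tl the anode: E°cell = +0.67 V, n = 2.
Overall reaction: Cu²⁺(aq) + 2 Tl(s) → Cu(s) + 2 Tl⁺(aq); Q = [Tl⁺]^2/[Cu²⁺]^1.
From E = E° − (0.0592/n) log Q: log Q = (E° − E)·n/0.0592 = (+0.67 − (+0.840))·2/0.0592 = -5.7432.
So 1·log[Cu²⁺] = 2·log(0.000244) − log Q = -7.2252 − (-5.7432) = -1.4820; [Cu²⁺] = 10^(-1.4820) ≈ 0.033 M.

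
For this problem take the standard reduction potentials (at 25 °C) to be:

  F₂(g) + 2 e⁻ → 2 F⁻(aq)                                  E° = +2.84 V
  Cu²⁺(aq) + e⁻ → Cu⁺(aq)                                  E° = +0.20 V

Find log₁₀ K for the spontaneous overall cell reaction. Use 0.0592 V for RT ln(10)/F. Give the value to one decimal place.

Cathode: F₂/F⁻; anode: Cu²⁺/Cu⁺. E°cell = +2.64 V, n = 2.
log K = nE°cell / 0.0592 = (2)(+2.64) / 0.0592 = 89.2.

89.2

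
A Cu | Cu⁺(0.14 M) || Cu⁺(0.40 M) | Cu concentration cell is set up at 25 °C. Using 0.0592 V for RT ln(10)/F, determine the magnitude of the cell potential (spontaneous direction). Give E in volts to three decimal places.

+0.027 V

For a concentration cell E°cell = 0. The 0.40 M side is the cathode (reduction is favoured where [Cu⁺] is higher).
With n = 1, E = −(0.0592/1) log([Cu⁺]ₐₙ/[Cu⁺]꜀ₐₜ) = −(0.0592/1) log(0.14/0.4) = −(0.0592/1)(-0.456) = +0.027 V.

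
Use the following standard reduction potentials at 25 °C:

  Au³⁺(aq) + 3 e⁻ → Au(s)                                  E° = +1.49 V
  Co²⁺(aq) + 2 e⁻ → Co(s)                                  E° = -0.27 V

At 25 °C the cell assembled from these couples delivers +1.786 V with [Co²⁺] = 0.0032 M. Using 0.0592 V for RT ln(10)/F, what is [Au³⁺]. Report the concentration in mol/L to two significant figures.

0.0038 M

Au³⁺/Au is the cathode, Co²⁺/Co the anode: E°cell = +1.76 V, n = 6.
Overall reaction: 2 Au³⁺(aq) + 3 Co(s) → 2 Au(s) + 3 Co²⁺(aq); Q = [Co²⁺]^3/[Au³⁺]^2.
From E = E° − (0.0592/n) log Q: log Q = (E° − E)·n/0.0592 = (+1.76 − (+1.786))·6/0.0592 = -2.6351.
So 2·log[Au³⁺] = 3·log(0.0032) − log Q = -7.4846 − (-2.6351) = -4.8495; log[Au³⁺] = -4.8495 / 2 = -2.4247; [Au³⁺] = 10^(-2.4247) ≈ 0.0038 M.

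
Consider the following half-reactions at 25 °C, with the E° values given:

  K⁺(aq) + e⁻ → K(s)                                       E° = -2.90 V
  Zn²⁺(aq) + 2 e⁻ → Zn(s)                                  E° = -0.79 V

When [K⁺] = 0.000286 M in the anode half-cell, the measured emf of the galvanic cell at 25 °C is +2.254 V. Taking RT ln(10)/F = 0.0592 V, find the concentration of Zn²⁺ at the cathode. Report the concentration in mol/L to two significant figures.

0.0060 M

Zn²⁺/Zn is the cathode, K⁺/K the anode: E°cell = +2.11 V, n = 2.
Overall reaction: Zn²⁺(aq) + 2 K(s) → Zn(s) + 2 K⁺(aq); Q = [K⁺]^2/[Zn²⁺]^1.
From E = E° − (0.0592/n) log Q: log Q = (E° − E)·n/0.0592 = (+2.11 − (+2.254))·2/0.0592 = -4.8649.
So 1·log[Zn²⁺] = 2·log(0.000286) − log Q = -7.0873 − (-4.8649) = -2.2224; [Zn²⁺] = 10^(-2.2224) ≈ 0.0060 M.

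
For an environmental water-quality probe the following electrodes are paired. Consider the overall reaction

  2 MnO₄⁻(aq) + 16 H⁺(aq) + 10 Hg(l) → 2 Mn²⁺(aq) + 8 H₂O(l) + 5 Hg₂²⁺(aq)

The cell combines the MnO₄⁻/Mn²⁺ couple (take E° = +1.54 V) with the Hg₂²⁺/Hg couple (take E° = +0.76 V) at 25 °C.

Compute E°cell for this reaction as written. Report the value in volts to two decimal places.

+0.78 V

The MnO₄⁻/Mn²⁺ couple has the higher reduction potential, so it is the cathode; Hg₂²⁺/Hg is oxidised at the anode.
E°cell = E°(cathode) − E°(anode) = (+1.54) − (+0.76) = +0.78 V.
Since E°cell > 0, the reaction is spontaneous under standard conditions.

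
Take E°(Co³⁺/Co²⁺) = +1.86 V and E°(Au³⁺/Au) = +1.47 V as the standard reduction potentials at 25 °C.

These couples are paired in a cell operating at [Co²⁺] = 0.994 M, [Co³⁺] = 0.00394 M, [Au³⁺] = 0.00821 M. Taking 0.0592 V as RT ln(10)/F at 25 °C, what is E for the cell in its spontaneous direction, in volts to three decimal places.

+0.289 V

Co³⁺/Co²⁺ is the cathode (higher E°), Au³⁺/Au the anode: E°cell = +1.86 − (+1.47) = +0.39 V, n = 3.
Overall: 3 Co³⁺(aq) + Au(s) → 3 Co²⁺(aq) + Au³⁺(aq)
Q = [Co²⁺]^3·[Au³⁺] / ([Co³⁺]^3); log Q = 5.120.
E = E° − (0.0592/n) log Q = +0.39 − (0.0592/3)(5.120) = +0.289 V.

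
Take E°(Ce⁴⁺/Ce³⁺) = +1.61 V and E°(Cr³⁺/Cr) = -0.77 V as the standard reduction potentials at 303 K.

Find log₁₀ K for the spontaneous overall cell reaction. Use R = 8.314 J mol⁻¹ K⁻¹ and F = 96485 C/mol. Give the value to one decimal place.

Cathode: Ce⁴⁺/Ce³⁺; anode: Cr³⁺/Cr. E°cell = (+1.61) − (-0.77) = +2.38 V, with n = 3.
ΔG° = −nFE° = −RT ln K, so ln K = nFE°/(RT) = (3)(96485)(+2.38) / ((8.314)(303)) = 273.467.
log₁₀ K = 273.467 / ln 10 = 118.8.

118.8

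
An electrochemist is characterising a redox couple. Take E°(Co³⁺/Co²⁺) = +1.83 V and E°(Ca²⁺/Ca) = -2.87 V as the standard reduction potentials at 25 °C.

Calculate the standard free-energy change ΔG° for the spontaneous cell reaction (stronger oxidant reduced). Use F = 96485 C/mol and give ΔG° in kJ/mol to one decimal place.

Co³⁺/Co²⁺ (E° = +1.83 V) is the cathode; Ca²⁺/Ca (E° = -2.87 V) is the anode, so E°cell = +4.70 V.
Balancing electrons gives n = 2 (lcm of 1 and 2).
ΔG° = −nFE° = −(2)(96485)(+4.70) = -906,959 J = -907.0 kJ/mol.

-907.0 kJ/mol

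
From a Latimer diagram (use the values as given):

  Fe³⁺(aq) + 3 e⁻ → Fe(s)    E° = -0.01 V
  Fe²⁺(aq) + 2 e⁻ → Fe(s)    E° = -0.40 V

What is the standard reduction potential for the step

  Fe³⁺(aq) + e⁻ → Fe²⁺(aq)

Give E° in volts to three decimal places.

+0.770 V

Sequential free energies add, so n₃E°₃ = n₁E°₁ + n₂E°₂.
With n₃ = 3, and the known step contributing 2×(-0.40) V, the unknown satisfies 1·E° = 3×(-0.01) − 2×(-0.40) = +0.770.
E° = +0.770 / 1 = +0.770 V.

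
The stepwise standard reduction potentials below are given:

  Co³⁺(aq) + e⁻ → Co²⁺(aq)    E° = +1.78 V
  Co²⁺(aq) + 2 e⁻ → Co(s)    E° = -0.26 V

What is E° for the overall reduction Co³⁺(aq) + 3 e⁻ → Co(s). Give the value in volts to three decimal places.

Adding the free-energy changes (−nFE°) of the two steps gives −n₃FE°₃ = −n₁FE°₁ − n₂FE°₂.
E°₃ = (1×+1.78 + 2×-0.26) / 3 = (+1.260) / 3 = +0.420 V.

+0.420 V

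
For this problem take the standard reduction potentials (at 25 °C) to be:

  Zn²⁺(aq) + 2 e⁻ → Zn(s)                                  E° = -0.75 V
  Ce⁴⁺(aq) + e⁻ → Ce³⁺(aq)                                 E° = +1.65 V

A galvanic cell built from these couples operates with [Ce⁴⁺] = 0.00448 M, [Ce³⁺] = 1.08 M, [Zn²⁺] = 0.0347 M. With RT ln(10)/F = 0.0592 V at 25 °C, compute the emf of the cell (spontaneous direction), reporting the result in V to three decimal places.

Ce⁴⁺/Ce³⁺ is the cathode (higher E°), Zn²⁺/Zn the anode: E°cell = +1.65 − (-0.75) = +2.40 V, n = 2.
Overall: 2 Ce⁴⁺(aq) + Zn(s) → 2 Ce³⁺(aq) + Zn²⁺(aq)
Q = [Ce³⁺]^2·[Zn²⁺] / ([Ce⁴⁺]^2); log Q = 3.305.
E = E° − (0.0592/n) log Q = +2.40 − (0.0592/2)(3.305) = +2.302 V.

+2.302 V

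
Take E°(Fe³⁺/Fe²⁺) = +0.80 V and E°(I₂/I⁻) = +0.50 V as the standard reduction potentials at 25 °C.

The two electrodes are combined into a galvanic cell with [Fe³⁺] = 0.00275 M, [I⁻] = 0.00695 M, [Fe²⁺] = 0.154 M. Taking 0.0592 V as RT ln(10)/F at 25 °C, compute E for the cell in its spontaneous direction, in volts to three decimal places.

Fe³⁺/Fe²⁺ is the cathode (higher E°), I₂/I⁻ the anode: E°cell = +0.80 − (+0.50) = +0.30 V, n = 2.
Overall: 2 Fe³⁺(aq) + 2 I⁻(aq) → 2 Fe²⁺(aq) + I₂(s)
Q = [Fe²⁺]^2 / ([Fe³⁺]^2·[I⁻]^2); log Q = 7.812.
E = E° − (0.0592/n) log Q = +0.30 − (0.0592/2)(7.812) = +0.069 V.

+0.069 V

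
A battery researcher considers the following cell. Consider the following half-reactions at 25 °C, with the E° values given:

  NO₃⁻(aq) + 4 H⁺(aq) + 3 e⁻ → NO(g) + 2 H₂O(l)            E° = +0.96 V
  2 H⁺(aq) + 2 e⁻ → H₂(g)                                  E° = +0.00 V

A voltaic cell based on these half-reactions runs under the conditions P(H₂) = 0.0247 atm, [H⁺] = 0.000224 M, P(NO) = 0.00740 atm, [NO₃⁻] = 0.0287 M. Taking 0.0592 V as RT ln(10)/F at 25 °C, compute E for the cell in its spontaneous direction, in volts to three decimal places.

+0.852 V

NO₃⁻/NO is the cathode (higher E°), H⁺/H₂ the anode: E°cell = +0.96 − (+0.00) = +0.96 V, n = 6.
Overall: 2 NO₃⁻(aq) + 2 H⁺(aq) + 3 H₂(g) → 2 NO(g) + 4 H₂O(l)
Q = P(NO)^2 / ([NO₃⁻]^2·[H⁺]^2·P(H₂)^3); log Q = 10.944.
E = E° − (0.0592/n) log Q = +0.96 − (0.0592/6)(10.944) = +0.852 V.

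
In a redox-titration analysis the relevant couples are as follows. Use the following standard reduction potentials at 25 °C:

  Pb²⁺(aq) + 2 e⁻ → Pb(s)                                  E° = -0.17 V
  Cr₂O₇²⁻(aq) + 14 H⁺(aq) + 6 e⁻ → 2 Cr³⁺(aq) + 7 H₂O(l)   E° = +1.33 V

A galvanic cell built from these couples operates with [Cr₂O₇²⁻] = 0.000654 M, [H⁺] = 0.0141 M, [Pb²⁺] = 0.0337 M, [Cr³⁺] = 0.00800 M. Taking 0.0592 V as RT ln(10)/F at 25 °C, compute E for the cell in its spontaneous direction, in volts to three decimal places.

Cr₂O₇²⁻/Cr³⁺ is the cathode (higher E°), Pb²⁺/Pb the anode: E°cell = +1.33 − (-0.17) = +1.50 V, n = 6.
Overall: Cr₂O₇²⁻(aq) + 14 H⁺(aq) + 3 Pb(s) → 2 Cr³⁺(aq) + 7 H₂O(l) + 3 Pb²⁺(aq)
Q = [Cr³⁺]^2·[Pb²⁺]^3 / ([Cr₂O₇²⁻]·[H⁺]^14); log Q = 20.484.
E = E° − (0.0592/n) log Q = +1.50 − (0.0592/6)(20.484) = +1.298 V.

+1.298 V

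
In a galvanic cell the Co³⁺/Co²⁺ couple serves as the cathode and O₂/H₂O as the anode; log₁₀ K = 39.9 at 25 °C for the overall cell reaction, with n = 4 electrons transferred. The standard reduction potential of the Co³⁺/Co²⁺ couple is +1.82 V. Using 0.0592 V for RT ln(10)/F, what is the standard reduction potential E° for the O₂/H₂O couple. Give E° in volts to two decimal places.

E°cell = (0.0592/n)·log K = (0.0592/4)(39.9) = +0.591 V.
Since Co³⁺/Co²⁺ is the cathode and O₂/H₂O the anode, E°cell = E°(Co³⁺/Co²⁺) − E°(O₂/H₂O).
So E°(O₂/H₂O) = E°(Co³⁺/Co²⁺) − E°cell = (+1.82) − (+0.591) = +1.23 V.

+1.23 V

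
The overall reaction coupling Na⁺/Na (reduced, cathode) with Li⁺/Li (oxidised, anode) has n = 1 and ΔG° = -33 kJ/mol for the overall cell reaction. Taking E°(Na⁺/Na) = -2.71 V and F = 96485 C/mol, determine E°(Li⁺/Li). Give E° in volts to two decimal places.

E°cell = −ΔG°/(nF) = −(-33×10³)/((1)(96485)) = +0.342 V.
Since Na⁺/Na is the cathode and Li⁺/Li the anode, E°cell = E°(Na⁺/Na) − E°(Li⁺/Li).
So E°(Li⁺/Li) = E°(Na⁺/Na) − E°cell = (-2.71) − (+0.342) = -3.05 V.

-3.05 V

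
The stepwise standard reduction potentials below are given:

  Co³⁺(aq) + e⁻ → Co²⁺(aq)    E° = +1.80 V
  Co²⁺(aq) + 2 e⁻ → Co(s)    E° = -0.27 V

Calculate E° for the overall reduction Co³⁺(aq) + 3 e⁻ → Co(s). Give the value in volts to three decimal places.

+0.420 V

Since ΔG° = −nFE° is additive over sequential reductions, n₃E°₃ = n₁E°₁ + n₂E°₂.
E°₃ = (1×+1.80 + 2×-0.27) / 3 = (+1.260) / 3 = +0.420 V.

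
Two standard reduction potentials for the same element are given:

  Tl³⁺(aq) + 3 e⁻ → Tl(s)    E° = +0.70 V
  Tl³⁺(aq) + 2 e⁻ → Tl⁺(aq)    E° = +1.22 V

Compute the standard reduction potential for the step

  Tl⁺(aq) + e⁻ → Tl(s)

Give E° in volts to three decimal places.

-0.340 V

Sequential free energies add, so n₃E°₃ = n₁E°₁ + n₂E°₂.
With n₃ = 3, and the known step contributing 2×(+1.22) V, the unknown satisfies 1·E° = 3×(+0.70) − 2×(+1.22) = -0.340.
E° = -0.340 / 1 = -0.340 V.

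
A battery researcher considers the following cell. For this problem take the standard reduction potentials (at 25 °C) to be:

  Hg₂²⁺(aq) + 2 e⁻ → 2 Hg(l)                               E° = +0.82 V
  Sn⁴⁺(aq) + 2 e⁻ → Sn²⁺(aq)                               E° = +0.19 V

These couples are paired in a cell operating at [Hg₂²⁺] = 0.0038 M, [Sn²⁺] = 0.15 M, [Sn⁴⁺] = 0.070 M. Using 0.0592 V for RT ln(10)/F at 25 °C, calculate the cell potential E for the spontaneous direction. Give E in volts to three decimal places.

Hg₂²⁺/Hg is the cathode (higher E°), Sn⁴⁺/Sn²⁺ the anode: E°cell = +0.82 − (+0.19) = +0.63 V, n = 2.
Overall: Hg₂²⁺(aq) + Sn²⁺(aq) → 2 Hg(l) + Sn⁴⁺(aq)
Q = [Sn⁴⁺] / ([Hg₂²⁺]·[Sn²⁺]); log Q = 2.089.
E = E° − (0.0592/n) log Q = +0.63 − (0.0592/2)(2.089) = +0.568 V.

+0.568 V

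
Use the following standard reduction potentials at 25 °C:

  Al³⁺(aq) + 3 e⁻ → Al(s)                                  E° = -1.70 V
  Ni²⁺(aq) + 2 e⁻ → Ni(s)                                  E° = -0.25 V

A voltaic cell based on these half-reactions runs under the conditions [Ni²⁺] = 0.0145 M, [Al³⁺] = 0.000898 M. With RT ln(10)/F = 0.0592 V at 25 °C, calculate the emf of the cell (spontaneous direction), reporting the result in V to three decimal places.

+1.456 V

Ni²⁺/Ni is the cathode (higher E°), Al³⁺/Al the anode: E°cell = -0.25 − (-1.70) = +1.45 V, n = 6.
Overall: 3 Ni²⁺(aq) + 2 Al(s) → 3 Ni(s) + 2 Al³⁺(aq)
Q = [Al³⁺]^2 / ([Ni²⁺]^3); log Q = -0.578.
E = E° − (0.0592/n) log Q = +1.45 − (0.0592/6)(-0.578) = +1.456 V.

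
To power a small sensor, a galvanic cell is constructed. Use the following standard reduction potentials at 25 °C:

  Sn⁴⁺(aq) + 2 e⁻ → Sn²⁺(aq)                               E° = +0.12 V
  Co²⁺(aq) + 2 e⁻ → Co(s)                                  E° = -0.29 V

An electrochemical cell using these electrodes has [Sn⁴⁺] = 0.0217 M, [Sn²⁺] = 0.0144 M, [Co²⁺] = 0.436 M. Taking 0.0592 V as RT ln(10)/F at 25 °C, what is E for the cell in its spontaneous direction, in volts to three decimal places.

Sn⁴⁺/Sn²⁺ is the cathode (higher E°), Co²⁺/Co the anode: E°cell = +0.12 − (-0.29) = +0.41 V, n = 2.
Overall: Sn⁴⁺(aq) + Co(s) → Sn²⁺(aq) + Co²⁺(aq)
Q = [Sn²⁺]·[Co²⁺] / ([Sn⁴⁺]); log Q = -0.539.
E = E° − (0.0592/n) log Q = +0.41 − (0.0592/2)(-0.539) = +0.426 V.

+0.426 V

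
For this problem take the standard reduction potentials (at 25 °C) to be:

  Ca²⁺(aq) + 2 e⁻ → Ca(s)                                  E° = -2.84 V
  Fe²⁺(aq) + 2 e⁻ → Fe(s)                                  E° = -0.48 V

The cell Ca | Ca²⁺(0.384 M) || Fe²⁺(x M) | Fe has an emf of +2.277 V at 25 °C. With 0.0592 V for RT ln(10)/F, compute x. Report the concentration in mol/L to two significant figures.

0.00060 M

Fe²⁺/Fe is the cathode, Ca²⁺/Ca the anode: E°cell = +2.36 V, n = 2.
Overall reaction: Fe²⁺(aq) + Ca(s) → Fe(s) + Ca²⁺(aq); Q = [Ca²⁺]^1/[Fe²⁺]^1.
From E = E° − (0.0592/n) log Q: log Q = (E° − E)·n/0.0592 = (+2.36 − (+2.277))·2/0.0592 = 2.8041.
So 1·log[Fe²⁺] = 1·log(0.384) − log Q = -0.4157 − (2.8041) = -3.2198; [Fe²⁺] = 10^(-3.2198) ≈ 0.00060 M.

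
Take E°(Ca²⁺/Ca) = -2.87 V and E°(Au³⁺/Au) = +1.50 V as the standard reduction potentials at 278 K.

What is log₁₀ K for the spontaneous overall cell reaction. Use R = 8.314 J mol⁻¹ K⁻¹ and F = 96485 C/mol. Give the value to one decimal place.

475.4

Cathode: Au³⁺/Au; anode: Ca²⁺/Ca. E°cell = (+1.50) − (-2.87) = +4.37 V, with n = 6.
ΔG° = −nFE° = −RT ln K, so ln K = nFE°/(RT) = (6)(96485)(+4.37) / ((8.314)(278)) = 1094.555.
log₁₀ K = 1094.555 / ln 10 = 475.4.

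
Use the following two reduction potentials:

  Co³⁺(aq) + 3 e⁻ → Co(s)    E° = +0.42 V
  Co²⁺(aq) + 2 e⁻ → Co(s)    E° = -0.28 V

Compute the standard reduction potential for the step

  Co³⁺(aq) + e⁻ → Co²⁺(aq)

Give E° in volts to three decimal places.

+1.820 V

Sequential free energies add, so n₃E°₃ = n₁E°₁ + n₂E°₂.
With n₃ = 3, and the known step contributing 2×(-0.28) V, the unknown satisfies 1·E° = 3×(+0.42) − 2×(-0.28) = +1.820.
E° = +1.820 / 1 = +1.820 V.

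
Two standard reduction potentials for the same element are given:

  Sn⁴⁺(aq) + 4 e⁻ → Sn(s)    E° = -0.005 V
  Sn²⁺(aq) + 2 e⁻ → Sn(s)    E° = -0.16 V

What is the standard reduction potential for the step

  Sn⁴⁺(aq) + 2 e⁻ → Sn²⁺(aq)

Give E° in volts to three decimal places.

+0.150 V

Sequential free energies add, so n₃E°₃ = n₁E°₁ + n₂E°₂.
With n₃ = 4, and the known step contributing 2×(-0.16) V, the unknown satisfies 2·E° = 4×(-0.005) − 2×(-0.16) = +0.300.
E° = +0.300 / 2 = +0.150 V.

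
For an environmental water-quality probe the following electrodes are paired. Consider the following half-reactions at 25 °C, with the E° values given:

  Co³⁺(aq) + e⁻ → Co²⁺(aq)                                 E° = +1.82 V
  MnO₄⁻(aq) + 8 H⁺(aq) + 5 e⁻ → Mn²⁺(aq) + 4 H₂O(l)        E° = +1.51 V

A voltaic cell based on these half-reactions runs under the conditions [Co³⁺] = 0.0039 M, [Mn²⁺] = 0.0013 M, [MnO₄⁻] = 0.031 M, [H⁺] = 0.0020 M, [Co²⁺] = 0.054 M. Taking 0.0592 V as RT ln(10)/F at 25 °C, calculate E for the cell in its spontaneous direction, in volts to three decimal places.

Co³⁺/Co²⁺ is the cathode (higher E°), MnO₄⁻/Mn²⁺ the anode: E°cell = +1.82 − (+1.51) = +0.31 V, n = 5.
Overall: 5 Co³⁺(aq) + Mn²⁺(aq) + 4 H₂O(l) → 5 Co²⁺(aq) + MnO₄⁻(aq) + 8 H⁺(aq)
Q = [Co²⁺]^5·[MnO₄⁻]·[H⁺]^8 / ([Co³⁺]^5·[Mn²⁺]); log Q = -14.508.
E = E° − (0.0592/n) log Q = +0.31 − (0.0592/5)(-14.508) = +0.482 V.

+0.482 V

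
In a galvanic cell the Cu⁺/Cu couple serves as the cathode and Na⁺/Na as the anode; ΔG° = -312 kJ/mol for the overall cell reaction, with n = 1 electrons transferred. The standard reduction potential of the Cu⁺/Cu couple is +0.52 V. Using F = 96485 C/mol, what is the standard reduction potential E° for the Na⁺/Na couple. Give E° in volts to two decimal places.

-2.71 V

E°cell = −ΔG°/(nF) = −(-312×10³)/((1)(96485)) = +3.234 V.
Since Cu⁺/Cu is the cathode and Na⁺/Na the anode, E°cell = E°(Cu⁺/Cu) − E°(Na⁺/Na).
So E°(Na⁺/Na) = E°(Cu⁺/Cu) − E°cell = (+0.52) − (+3.234) = -2.71 V.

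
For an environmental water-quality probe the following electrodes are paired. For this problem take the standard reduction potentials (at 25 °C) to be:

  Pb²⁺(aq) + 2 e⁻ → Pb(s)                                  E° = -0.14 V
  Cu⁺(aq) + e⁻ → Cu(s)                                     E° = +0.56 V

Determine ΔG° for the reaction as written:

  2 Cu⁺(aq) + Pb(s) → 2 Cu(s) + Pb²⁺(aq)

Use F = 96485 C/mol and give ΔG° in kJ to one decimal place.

-135.1 kJ

As written, Cu⁺/Cu is reduced (cathode) and Pb²⁺/Pb is oxidised (anode), so E°cell = (+0.56) − (-0.14) = +0.70 V.
Balancing electrons gives n = 2.
ΔG° = −nFE° = −(2)(96485)(+0.70) = -135,079 J = -135.1 kJ.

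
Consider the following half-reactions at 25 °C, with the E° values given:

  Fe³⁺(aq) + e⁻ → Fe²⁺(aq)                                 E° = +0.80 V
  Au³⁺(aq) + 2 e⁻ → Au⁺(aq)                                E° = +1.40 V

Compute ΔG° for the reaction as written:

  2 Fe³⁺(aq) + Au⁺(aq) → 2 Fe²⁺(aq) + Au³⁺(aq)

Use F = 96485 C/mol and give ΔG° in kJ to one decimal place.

+115.8 kJ

As written, Fe³⁺/Fe²⁺ is reduced (cathode) and Au³⁺/Au⁺ is oxidised (anode), so E°cell = (+0.80) − (+1.40) = -0.60 V.
Balancing electrons gives n = 2.
ΔG° = −nFE° = −(2)(96485)(-0.60) = 115,782 J = +115.8 kJ.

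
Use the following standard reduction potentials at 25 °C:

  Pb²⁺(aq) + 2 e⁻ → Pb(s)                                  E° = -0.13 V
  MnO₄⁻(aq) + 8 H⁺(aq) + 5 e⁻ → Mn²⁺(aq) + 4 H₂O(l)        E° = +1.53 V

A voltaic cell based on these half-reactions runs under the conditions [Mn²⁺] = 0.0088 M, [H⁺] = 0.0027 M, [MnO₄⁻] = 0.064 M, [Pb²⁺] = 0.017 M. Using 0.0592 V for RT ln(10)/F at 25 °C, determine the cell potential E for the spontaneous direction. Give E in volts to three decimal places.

+1.479 V

MnO₄⁻/Mn²⁺ is the cathode (higher E°), Pb²⁺/Pb the anode: E°cell = +1.53 − (-0.13) = +1.66 V, n = 10.
Overall: 2 MnO₄⁻(aq) + 16 H⁺(aq) + 5 Pb(s) → 2 Mn²⁺(aq) + 8 H₂O(l) + 5 Pb²⁺(aq)
Q = [Mn²⁺]^2·[Pb²⁺]^5 / ([MnO₄⁻]^2·[H⁺]^16); log Q = 30.527.
E = E° − (0.0592/n) log Q = +1.66 − (0.0592/10)(30.527) = +1.479 V.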